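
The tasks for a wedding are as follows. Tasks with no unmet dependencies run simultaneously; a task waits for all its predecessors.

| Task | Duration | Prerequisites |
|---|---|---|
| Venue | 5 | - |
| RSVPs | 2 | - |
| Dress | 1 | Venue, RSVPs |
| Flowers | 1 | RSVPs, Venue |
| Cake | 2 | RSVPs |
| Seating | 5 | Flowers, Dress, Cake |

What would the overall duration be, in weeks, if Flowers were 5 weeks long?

15

The binding path is Venue→Flowers→Seating = 5+1+5 = 11; finish at 11 weeks.
Flowers lies on that path, so at 5 weeks the path becomes 15 weeks.
No other chain overtakes it, so the finish is 15 weeks.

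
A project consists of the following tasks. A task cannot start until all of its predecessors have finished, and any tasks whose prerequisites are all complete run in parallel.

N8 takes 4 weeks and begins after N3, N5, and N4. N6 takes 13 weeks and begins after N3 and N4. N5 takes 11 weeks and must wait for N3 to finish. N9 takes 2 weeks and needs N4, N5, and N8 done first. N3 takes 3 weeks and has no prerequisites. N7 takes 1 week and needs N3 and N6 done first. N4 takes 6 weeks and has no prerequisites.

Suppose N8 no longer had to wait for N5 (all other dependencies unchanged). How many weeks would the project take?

20

Before: longest chain N3→N5→N8→N9 = 3+11+4+2 = 20, finish 20.
Without N5→N8, N8's earliest start moves from 14 to 6.
After: N4→N6→N7 = 6+13+1 = 20 → 20 weeks.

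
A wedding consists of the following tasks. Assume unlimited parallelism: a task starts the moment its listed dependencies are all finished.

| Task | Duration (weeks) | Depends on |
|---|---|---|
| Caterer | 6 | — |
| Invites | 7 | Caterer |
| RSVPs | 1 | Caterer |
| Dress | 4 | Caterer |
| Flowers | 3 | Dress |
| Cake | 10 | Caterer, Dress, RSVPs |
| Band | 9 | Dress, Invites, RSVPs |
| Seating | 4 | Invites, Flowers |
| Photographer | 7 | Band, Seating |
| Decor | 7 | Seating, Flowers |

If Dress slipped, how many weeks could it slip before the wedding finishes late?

3

Caterer→Invites→Band→Photographer = 6+7+9+7 = 29 sets the makespan at 29 weeks.
Longest path through Dress: 26 weeks (earliest finish 10, latest finish 13).
So Dress can slip 13 − 10 = 3 weeks.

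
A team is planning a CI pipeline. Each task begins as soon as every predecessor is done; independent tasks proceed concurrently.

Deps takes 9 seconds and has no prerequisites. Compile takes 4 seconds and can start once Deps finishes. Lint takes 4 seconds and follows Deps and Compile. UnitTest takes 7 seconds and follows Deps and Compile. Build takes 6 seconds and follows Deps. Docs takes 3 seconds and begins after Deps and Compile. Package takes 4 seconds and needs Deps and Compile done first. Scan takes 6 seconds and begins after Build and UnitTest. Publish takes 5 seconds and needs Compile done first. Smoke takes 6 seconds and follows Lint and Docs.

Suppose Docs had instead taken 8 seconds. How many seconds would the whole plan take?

27

Actual critical path: Deps→Compile→UnitTest→Scan = 9+4+7+6 = 26 ⇒ 26 seconds.
Docs has 4 seconds of float (longest path through it is 22).
The binding chain switches to Deps→Compile→Docs→Smoke = 9+4+8+6 = 27; finish 27 seconds.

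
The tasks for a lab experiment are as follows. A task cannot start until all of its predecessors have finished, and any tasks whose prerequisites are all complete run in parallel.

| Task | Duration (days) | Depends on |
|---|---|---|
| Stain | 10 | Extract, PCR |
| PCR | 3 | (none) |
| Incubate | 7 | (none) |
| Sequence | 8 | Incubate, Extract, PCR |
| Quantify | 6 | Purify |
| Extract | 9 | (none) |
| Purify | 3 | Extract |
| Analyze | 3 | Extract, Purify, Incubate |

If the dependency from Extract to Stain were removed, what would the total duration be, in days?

18

With the dependency in place, Extract→Stain = 9+10 = 19 sets the finish at 19 days.
Without Extract→Stain, Stain's earliest start moves from 9 to 3.
After: Extract→Purify→Quantify = 9+3+6 = 18 → 18 days.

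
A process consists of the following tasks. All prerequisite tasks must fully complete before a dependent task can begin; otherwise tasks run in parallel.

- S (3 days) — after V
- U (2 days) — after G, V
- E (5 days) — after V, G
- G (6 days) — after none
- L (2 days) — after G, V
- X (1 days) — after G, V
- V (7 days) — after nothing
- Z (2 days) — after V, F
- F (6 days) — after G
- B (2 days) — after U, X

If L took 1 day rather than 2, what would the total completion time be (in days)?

14

Baseline: G→F→Z = 6+6+2 = 14 → 14 days.
The longest path through L is only 9 days, so L has float 5.
The critical path is still G→F→Z; finish is now 14 days.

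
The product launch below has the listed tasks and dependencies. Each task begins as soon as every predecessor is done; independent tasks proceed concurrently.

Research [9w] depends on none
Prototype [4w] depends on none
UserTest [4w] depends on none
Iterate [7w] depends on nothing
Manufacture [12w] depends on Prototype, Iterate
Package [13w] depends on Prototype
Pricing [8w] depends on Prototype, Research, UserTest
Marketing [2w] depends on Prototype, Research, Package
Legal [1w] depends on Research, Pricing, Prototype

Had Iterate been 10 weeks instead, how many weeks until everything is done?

22

The binding path is Iterate→Manufacture = 7+12 = 19; finish at 19 weeks.
Iterate is on the critical path; changing it to 10 makes that path 22 weeks.
No other chain overtakes it, so the finish is 22 weeks.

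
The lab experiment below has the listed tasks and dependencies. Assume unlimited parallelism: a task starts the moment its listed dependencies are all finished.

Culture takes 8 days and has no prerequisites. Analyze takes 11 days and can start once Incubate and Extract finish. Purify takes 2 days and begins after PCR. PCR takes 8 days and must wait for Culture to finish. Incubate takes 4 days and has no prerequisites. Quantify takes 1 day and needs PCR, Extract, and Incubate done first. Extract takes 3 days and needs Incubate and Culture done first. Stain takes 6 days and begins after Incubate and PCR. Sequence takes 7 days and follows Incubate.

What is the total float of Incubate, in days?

4

The longest chain is Culture→Extract→Analyze = 8+3+11 = 22; overall finish 22 days.
Incubate finishes as early as 4 and must finish by 8.
Float = 22 − 18 = 4.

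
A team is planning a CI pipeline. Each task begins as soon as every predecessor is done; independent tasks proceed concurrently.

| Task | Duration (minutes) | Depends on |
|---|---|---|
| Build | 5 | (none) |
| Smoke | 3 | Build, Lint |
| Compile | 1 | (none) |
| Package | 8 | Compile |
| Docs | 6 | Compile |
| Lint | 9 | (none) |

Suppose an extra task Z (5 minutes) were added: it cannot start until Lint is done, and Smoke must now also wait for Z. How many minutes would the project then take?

17

Originally the project takes 12 minutes.
With Z inserted, Smoke now waits for max(Build, Lint, Z).
New critical path: Lint→Z→Smoke = 9+5+3 = 17 ⇒ 17 minutes.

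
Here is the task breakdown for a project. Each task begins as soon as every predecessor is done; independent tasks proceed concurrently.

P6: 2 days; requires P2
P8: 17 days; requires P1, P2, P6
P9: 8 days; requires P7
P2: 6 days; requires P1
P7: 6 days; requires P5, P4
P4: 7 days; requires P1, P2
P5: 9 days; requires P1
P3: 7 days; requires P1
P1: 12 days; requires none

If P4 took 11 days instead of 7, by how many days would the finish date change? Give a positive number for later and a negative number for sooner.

4

The binding path is P1→P2→P4→P7→P9 = 12+6+7+6+8 = 39; finish at 39 days.
P4 is on the critical path; changing it to 11 makes that path 43 days.
The critical path is still P1→P2→P4→P7→P9; finish is now 43 days.
Change in finish: 43 − 39 = +4 days.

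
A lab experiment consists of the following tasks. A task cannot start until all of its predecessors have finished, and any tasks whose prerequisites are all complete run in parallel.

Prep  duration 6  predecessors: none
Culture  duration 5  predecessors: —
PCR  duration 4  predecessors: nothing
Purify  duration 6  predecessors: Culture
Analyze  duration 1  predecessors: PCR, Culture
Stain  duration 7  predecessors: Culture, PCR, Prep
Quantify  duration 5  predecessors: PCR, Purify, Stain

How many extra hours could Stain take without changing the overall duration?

Prep→Stain→Quantify = 6+7+5 = 18 sets the makespan at 18 hours.
Longest path through Stain: 18 hours (earliest finish 13, latest finish 13).
Slack of Stain = 6 − 6 = 0 hours.

0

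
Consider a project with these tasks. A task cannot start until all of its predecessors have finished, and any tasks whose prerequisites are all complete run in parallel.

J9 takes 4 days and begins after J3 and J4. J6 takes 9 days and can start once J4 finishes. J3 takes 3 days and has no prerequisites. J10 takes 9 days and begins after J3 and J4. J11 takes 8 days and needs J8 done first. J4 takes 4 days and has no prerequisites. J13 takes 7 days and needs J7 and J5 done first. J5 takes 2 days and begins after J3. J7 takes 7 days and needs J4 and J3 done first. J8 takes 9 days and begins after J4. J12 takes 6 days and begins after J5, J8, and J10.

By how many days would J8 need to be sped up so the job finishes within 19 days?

Current finish: 21 days; target: 19.
J8 is on every critical path, so each day cut from J8 cuts the finish by one (this holds down to a finish of 19).
Need 21 − 19 = 2 days off J8 → J8 becomes 7 days, finish becomes 19.

2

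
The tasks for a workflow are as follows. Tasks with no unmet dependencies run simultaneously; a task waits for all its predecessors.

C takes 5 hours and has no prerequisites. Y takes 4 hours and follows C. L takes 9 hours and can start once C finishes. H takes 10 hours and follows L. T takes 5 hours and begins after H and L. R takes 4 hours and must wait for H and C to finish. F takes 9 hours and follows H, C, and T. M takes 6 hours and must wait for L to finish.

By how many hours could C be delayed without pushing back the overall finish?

0

The longest chain is C→L→H→T→F = 5+9+10+5+9 = 38; overall finish 38 hours.
Longest path through C: 38 hours (earliest finish 5, latest finish 5).
Float = 38 − 38 = 0.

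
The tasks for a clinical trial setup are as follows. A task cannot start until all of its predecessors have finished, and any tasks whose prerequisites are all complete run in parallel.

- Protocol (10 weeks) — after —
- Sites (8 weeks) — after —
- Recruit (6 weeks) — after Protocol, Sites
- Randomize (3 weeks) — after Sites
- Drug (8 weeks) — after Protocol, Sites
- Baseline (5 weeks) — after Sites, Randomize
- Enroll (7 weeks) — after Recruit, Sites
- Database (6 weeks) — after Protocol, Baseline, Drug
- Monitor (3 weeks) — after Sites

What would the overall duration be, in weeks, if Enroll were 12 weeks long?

As given, the longest chain is Protocol→Drug→Database = 10+8+6 = 24, so the finish is 24 weeks.
Enroll is off the critical path — its longest chain is 23 weeks, giving 1 of slack.
Now Protocol→Recruit→Enroll = 10+6+12 = 28 is longest, so the finish becomes 28 weeks.

28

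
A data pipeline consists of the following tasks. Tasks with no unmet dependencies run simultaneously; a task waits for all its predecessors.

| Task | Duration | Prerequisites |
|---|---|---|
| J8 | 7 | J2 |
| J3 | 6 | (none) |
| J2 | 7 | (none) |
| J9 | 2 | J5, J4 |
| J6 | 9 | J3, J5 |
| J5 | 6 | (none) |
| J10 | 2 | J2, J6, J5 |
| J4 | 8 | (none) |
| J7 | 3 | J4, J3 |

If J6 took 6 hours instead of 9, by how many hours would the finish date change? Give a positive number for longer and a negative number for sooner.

As given, the longest chain is J3→J6→J10 = 6+9+2 = 17, so the finish is 17 hours.
Since J6 is critical, the -3 change carries straight to that chain (now 14 hours).
New critical path: J2→J8 = 7+7 = 14 ⇒ 14 hours.
Change in finish: 14 − 17 = -3 hours.

-3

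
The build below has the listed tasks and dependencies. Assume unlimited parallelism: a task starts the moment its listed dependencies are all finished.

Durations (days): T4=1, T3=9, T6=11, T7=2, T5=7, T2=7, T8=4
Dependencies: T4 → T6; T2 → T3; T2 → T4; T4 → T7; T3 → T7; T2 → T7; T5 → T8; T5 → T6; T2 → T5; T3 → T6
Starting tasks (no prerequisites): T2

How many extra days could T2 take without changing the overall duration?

0

T2→T3→T6 = 7+9+11 = 27 sets the makespan at 27 days.
Longest path through T2: 27 days (earliest finish 7, latest finish 7).
So T2 can slip 7 − 7 = 0 days.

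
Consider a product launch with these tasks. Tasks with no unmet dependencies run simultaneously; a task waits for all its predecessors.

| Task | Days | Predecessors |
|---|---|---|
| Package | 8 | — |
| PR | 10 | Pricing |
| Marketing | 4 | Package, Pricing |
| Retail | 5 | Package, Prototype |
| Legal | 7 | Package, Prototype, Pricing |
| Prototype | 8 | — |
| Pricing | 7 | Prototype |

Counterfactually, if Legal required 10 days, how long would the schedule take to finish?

As given, the longest chain is Prototype→Pricing→PR = 8+7+10 = 25, so the finish is 25 days.
The longest path through Legal is only 22 days, so Legal has float 3.
No other chain overtakes it, so the finish is 25 days.

25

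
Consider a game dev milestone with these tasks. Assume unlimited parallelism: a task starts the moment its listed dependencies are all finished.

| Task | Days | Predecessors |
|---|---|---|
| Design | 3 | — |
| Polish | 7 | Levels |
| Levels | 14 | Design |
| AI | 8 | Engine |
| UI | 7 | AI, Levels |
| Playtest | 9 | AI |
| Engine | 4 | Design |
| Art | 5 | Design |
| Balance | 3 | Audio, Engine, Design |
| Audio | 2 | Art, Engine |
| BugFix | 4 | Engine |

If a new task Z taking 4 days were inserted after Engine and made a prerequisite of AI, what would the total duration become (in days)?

Originally the schedule takes 24 days.
With Z inserted, AI now waits for max(Engine, Z).
New critical path: Design→Engine→Z→AI→Playtest = 3+4+4+8+9 = 28 ⇒ 28 days.

28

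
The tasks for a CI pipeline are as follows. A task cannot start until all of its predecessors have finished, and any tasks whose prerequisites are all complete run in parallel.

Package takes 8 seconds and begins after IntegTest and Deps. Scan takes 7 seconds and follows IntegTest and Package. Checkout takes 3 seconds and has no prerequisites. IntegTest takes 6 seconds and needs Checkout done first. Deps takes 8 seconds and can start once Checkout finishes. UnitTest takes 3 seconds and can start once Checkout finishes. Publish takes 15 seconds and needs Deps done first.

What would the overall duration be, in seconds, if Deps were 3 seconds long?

24

The binding path is Checkout→Deps→Package→Scan = 3+8+8+7 = 26; finish at 26 seconds.
Deps is on the critical path; changing it to 3 makes that path 21 seconds.
Now Checkout→IntegTest→Package→Scan = 3+6+8+7 = 24 is longest, so the finish becomes 24 seconds.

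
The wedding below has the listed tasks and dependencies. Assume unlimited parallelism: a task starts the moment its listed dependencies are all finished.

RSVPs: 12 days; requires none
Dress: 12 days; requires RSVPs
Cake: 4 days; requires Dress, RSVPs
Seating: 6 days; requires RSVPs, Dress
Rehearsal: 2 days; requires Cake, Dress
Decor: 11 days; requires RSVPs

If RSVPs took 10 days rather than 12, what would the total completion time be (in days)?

As given, the longest chain is RSVPs→Dress→Cake→Rehearsal = 12+12+4+2 = 30, so the finish is 30 days.
RSVPs lies on that path, so at 10 days the path becomes 28 days.
The critical path is still RSVPs→Dress→Cake→Rehearsal; finish is now 28 days.

28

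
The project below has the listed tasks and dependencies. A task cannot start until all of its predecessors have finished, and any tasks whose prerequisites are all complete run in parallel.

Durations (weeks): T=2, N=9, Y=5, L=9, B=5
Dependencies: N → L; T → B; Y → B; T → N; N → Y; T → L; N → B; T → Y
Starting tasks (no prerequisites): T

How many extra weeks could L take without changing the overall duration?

1

T→N→Y→B = 2+9+5+5 = 21 sets the makespan at 21 weeks.
L finishes as early as 20 and must finish by 21.
Slack of L = 12 − 11 = 1 week.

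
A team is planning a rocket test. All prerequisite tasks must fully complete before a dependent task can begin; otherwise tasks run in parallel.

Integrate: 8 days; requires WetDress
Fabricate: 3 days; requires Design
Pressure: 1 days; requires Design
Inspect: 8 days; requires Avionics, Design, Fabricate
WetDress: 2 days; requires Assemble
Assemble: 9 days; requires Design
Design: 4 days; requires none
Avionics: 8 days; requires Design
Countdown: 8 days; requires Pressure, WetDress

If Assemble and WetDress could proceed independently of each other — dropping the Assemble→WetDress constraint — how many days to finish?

20

Original critical path: Design→Assemble→WetDress→Integrate = 4+9+2+8 = 23 ⇒ 23 days.
Without Assemble→WetDress, WetDress's earliest start moves from 13 to 0.
New critical path: Design→Avionics→Inspect = 4+8+8 = 20 ⇒ 20 days.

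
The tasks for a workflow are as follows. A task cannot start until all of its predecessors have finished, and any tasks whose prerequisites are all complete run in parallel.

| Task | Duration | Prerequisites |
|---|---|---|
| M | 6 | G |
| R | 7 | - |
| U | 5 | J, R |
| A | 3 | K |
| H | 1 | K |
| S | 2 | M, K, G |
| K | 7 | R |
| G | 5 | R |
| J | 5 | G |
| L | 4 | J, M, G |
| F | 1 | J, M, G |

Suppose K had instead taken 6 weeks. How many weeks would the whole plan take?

22

As given, the longest chain is R→G→J→U = 7+5+5+5 = 22, so the finish is 22 weeks.
The longest path through K is only 17 weeks, so K has float 5.
That remains the longest chain; total 22 weeks.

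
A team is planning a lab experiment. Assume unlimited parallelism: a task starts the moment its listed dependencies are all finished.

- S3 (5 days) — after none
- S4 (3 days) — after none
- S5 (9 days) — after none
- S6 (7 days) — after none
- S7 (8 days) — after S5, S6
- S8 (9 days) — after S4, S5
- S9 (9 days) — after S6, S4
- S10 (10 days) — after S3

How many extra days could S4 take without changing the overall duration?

S5→S8 = 9+9 = 18 sets the makespan at 18 days.
Longest path through S4: 12 days (earliest finish 3, latest finish 9).
So S4 can slip 9 − 3 = 6 days.

6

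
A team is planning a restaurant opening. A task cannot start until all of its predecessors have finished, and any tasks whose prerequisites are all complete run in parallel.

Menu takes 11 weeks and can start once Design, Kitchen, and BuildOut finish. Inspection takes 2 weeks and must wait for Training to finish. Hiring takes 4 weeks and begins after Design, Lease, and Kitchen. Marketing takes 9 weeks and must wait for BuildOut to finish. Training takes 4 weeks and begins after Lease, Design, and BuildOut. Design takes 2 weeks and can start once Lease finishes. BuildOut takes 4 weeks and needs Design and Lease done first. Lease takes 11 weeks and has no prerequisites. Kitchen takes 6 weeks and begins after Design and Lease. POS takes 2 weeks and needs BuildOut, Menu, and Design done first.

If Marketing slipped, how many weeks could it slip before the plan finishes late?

Lease→Design→Kitchen→Menu→POS = 11+2+6+11+2 = 32 sets the makespan at 32 weeks.
The longest chain containing Marketing totals 26 weeks.
So Marketing can slip 32 − 26 = 6 weeks.

6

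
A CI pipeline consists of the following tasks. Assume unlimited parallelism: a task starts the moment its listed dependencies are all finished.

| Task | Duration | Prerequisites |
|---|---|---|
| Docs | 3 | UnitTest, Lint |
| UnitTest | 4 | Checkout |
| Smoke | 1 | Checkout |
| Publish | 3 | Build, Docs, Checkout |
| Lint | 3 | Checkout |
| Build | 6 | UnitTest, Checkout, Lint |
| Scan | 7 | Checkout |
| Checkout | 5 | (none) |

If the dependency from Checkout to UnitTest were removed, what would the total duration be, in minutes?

17

Before: longest chain Checkout→UnitTest→Build→Publish = 5+4+6+3 = 18, finish 18.
Without Checkout→UnitTest, UnitTest's earliest start moves from 5 to 0.
After: Checkout→Lint→Build→Publish = 5+3+6+3 = 17 → 17 minutes.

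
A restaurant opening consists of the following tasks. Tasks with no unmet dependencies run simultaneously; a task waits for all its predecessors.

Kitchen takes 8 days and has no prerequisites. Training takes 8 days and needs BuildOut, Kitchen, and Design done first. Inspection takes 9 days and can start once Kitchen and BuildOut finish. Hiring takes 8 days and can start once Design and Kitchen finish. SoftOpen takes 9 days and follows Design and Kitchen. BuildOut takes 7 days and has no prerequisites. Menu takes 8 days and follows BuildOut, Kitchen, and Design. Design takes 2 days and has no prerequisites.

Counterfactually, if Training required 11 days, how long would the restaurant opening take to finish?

19

Baseline: Kitchen→SoftOpen = 8+9 = 17 → 17 days.
The longest path through Training is only 16 days, so Training has float 1.
New critical path: Kitchen→Training = 8+11 = 19 ⇒ 19 days.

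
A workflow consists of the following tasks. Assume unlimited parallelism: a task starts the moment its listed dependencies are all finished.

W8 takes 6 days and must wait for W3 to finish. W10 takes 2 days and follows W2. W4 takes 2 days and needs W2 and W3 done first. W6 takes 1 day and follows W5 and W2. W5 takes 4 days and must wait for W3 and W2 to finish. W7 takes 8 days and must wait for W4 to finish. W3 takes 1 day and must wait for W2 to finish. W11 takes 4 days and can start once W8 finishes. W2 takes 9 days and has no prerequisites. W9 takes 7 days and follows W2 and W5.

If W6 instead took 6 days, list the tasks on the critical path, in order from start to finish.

W2, W3, W5, W9

The binding path is W2→W3→W5→W9 = 9+1+4+7 = 21; finish at 21 days.
W6 is off the critical path — its longest chain is 15 days, giving 6 of slack.
No other chain overtakes it, so the finish is 21 days.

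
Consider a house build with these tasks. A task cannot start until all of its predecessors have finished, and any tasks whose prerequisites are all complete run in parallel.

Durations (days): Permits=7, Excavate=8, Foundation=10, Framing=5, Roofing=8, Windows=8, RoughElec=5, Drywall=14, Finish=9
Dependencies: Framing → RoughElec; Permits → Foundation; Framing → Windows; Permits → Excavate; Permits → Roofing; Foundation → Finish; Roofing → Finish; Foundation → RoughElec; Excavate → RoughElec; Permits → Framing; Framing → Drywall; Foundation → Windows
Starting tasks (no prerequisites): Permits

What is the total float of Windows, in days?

1

The longest chain is Permits→Foundation→Finish = 7+10+9 = 26; overall finish 26 days.
The longest chain containing Windows totals 25 days.
So Windows can slip 26 − 25 = 1 day.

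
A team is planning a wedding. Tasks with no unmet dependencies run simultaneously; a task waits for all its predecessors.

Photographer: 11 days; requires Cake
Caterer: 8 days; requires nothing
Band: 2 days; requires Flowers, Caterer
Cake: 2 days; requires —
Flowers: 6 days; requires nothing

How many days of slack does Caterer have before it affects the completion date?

Cake→Photographer = 2+11 = 13 sets the makespan at 13 days.
Longest path through Caterer: 10 days (earliest finish 8, latest finish 11).
Float = 13 − 10 = 3.

3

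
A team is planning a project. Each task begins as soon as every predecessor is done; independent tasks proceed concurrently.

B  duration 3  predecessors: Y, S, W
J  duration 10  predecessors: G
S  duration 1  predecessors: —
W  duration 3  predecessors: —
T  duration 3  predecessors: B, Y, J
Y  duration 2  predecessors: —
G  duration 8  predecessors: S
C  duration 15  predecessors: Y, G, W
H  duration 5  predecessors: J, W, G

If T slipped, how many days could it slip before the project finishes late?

Critical path: S→G→J→H = 1+8+10+5 = 24, so the finish is 24 days.
T finishes as early as 22 and must finish by 24.
So T can slip 24 − 22 = 2 days.

2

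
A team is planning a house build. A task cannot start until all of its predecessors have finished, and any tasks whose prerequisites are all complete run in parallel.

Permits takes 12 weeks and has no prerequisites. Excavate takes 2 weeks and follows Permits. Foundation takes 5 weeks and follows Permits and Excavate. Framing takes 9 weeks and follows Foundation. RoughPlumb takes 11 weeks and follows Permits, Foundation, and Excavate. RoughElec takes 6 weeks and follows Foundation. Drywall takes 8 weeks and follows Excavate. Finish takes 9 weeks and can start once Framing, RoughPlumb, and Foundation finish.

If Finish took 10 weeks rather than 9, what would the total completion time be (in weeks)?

40

Baseline: Permits→Excavate→Foundation→RoughPlumb→Finish = 12+2+5+11+9 = 39 → 39 weeks.
Finish lies on that path, so at 10 weeks the path becomes 40 weeks.
The critical path is still Permits→Excavate→Foundation→RoughPlumb→Finish; finish is now 40 weeks.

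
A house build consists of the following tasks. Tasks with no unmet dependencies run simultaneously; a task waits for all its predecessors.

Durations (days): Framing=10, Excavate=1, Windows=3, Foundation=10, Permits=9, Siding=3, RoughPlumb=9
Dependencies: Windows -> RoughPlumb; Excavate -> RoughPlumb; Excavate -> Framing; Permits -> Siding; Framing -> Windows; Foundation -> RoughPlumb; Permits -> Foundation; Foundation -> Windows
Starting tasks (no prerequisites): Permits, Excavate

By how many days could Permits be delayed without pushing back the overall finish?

Critical path: Permits→Foundation→Windows→RoughPlumb = 9+10+3+9 = 31, so the finish is 31 days.
Permits finishes as early as 9 and must finish by 9.
Slack of Permits = 0 − 0 = 0 days.

0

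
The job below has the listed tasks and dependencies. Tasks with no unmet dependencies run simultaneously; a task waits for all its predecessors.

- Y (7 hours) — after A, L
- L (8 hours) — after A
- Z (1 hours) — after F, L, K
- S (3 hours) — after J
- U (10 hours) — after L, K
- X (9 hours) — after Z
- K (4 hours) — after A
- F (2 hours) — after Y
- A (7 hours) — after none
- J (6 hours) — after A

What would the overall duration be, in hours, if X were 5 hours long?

30

Actual critical path: A→L→Y→F→Z→X = 7+8+7+2+1+9 = 34 ⇒ 34 hours.
X lies on that path, so at 5 hours the path becomes 30 hours.
That remains the longest chain; total 30 hours.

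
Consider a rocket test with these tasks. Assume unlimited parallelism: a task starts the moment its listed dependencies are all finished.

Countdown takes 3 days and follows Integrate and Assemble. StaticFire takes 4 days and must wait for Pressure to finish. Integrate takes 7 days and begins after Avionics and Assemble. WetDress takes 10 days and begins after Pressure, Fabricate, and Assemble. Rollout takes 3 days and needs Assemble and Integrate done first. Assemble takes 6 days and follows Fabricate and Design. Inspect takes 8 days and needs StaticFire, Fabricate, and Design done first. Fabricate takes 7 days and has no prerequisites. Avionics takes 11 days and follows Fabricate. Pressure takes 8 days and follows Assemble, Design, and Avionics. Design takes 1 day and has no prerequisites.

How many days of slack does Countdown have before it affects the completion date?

10

The longest chain is Fabricate→Avionics→Pressure→StaticFire→Inspect = 7+11+8+4+8 = 38; overall finish 38 days.
The longest chain containing Countdown totals 28 days.
So Countdown can slip 38 − 28 = 10 days.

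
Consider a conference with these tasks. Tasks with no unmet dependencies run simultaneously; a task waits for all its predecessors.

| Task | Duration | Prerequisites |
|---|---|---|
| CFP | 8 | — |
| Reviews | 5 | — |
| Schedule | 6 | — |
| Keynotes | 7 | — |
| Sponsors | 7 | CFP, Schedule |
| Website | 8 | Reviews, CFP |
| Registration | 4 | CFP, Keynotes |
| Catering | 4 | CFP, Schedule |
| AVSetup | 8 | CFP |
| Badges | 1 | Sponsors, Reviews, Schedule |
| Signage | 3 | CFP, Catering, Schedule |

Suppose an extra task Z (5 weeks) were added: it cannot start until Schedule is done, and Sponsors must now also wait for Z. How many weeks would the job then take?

19

Originally the job takes 16 weeks.
With Z inserted, Sponsors now waits for max(CFP, Schedule, Z).
New critical path: Schedule→Z→Sponsors→Badges = 6+5+7+1 = 19 ⇒ 19 weeks.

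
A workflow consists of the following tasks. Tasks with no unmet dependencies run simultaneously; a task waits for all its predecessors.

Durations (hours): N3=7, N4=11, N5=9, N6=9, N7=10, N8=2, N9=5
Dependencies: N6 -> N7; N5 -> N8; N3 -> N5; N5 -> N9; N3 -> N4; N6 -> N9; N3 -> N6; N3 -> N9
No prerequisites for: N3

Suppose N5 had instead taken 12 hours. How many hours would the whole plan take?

26

As given, the longest chain is N3→N6→N7 = 7+9+10 = 26, so the finish is 26 hours.
N5 has 5 hours of float (longest path through it is 21).
No other chain overtakes it, so the finish is 26 hours.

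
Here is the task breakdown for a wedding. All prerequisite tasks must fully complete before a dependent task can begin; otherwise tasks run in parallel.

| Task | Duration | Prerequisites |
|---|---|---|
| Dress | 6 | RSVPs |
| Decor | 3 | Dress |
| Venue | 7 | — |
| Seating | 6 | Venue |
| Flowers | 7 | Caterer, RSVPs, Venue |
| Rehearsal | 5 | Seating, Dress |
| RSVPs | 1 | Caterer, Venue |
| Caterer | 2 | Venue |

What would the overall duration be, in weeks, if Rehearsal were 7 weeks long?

As given, the longest chain is Venue→Caterer→RSVPs→Dress→Rehearsal = 7+2+1+6+5 = 21, so the finish is 21 weeks.
Rehearsal lies on that path, so at 7 weeks the path becomes 23 weeks.
The critical path is still Venue→Caterer→RSVPs→Dress→Rehearsal; finish is now 23 weeks.

23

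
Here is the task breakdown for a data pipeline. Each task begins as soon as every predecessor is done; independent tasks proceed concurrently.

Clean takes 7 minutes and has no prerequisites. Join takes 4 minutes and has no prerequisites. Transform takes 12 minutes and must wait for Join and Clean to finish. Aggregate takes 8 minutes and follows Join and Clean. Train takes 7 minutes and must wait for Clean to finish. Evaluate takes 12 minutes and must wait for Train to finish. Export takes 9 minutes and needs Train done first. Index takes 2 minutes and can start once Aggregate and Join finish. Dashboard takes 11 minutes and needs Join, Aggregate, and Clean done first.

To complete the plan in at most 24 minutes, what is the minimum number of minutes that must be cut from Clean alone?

2

Current finish: 26 minutes; target: 24.
Clean is on every critical path, so each minute cut from Clean cuts the finish by one (this holds down to a finish of 23).
Need 26 − 24 = 2 minutes off Clean → Clean becomes 5 minutes, finish becomes 24.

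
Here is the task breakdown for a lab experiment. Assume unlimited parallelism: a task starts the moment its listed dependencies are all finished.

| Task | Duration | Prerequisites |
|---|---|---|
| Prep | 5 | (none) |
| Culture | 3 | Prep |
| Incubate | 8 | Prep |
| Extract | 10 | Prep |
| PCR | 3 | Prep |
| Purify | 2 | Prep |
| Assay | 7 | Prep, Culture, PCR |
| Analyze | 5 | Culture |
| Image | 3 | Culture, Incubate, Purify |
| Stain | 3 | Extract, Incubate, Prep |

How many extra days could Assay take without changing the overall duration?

Prep→Extract→Stain = 5+10+3 = 18 sets the makespan at 18 days.
Assay finishes as early as 15 and must finish by 18.
Slack of Assay = 11 − 8 = 3 days.

3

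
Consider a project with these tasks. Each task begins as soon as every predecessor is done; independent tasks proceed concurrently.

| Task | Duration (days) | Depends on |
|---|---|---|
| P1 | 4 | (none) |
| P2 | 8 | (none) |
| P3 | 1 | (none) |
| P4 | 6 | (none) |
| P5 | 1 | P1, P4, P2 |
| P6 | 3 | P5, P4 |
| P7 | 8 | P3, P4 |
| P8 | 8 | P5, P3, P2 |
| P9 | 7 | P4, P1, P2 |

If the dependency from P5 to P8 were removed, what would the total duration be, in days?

16

Original critical path: P2→P5→P8 = 8+1+8 = 17 ⇒ 17 days.
Without P5→P8, P8's earliest start moves from 9 to 8.
New critical path: P2→P8 = 8+8 = 16 ⇒ 16 days.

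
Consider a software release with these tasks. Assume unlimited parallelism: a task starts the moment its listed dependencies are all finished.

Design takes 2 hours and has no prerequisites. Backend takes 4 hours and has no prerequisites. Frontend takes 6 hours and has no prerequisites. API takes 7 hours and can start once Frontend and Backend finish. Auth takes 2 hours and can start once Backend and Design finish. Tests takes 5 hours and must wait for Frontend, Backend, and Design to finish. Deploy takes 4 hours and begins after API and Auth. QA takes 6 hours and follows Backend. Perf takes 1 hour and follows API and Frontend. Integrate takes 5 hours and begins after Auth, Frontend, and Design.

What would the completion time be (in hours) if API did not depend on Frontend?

15

With the dependency in place, Frontend→API→Deploy = 6+7+4 = 17 sets the finish at 17 hours.
Without Frontend→API, API's earliest start moves from 6 to 4.
The longest chain is now Backend→API→Deploy = 4+7+4 = 15, so the schedule takes 15 hours.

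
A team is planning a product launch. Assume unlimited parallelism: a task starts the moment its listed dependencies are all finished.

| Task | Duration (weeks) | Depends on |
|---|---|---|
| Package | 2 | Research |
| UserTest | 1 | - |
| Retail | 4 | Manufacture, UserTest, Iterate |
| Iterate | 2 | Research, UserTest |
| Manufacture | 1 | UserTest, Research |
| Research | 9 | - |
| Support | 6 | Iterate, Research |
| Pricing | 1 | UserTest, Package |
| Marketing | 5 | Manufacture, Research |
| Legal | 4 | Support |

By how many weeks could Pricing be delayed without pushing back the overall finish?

9

Critical path: Research→Iterate→Support→Legal = 9+2+6+4 = 21, so the finish is 21 weeks.
Pricing finishes as early as 12 and must finish by 21.
So Pricing can slip 21 − 12 = 9 weeks.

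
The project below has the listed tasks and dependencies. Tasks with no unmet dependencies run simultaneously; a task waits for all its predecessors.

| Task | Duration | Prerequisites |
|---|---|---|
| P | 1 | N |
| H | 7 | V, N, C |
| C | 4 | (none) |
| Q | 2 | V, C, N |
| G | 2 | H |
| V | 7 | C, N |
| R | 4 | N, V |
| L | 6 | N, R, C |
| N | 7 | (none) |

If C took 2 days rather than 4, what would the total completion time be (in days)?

As given, the longest chain is N→V→R→L = 7+7+4+6 = 24, so the finish is 24 days.
C is off the critical path — its longest chain is 21 days, giving 3 of slack.
The critical path is still N→V→R→L; finish is now 24 days.

24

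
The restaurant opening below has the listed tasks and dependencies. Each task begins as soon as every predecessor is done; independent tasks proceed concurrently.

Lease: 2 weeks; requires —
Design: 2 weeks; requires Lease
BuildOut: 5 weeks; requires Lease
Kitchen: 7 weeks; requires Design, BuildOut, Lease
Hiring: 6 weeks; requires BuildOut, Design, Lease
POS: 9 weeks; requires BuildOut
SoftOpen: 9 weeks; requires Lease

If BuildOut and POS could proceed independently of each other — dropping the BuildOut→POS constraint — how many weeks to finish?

Original critical path: Lease→BuildOut→POS = 2+5+9 = 16 ⇒ 16 weeks.
Without BuildOut→POS, POS's earliest start moves from 7 to 0.
New critical path: Lease→BuildOut→Kitchen = 2+5+7 = 14 ⇒ 14 weeks.

14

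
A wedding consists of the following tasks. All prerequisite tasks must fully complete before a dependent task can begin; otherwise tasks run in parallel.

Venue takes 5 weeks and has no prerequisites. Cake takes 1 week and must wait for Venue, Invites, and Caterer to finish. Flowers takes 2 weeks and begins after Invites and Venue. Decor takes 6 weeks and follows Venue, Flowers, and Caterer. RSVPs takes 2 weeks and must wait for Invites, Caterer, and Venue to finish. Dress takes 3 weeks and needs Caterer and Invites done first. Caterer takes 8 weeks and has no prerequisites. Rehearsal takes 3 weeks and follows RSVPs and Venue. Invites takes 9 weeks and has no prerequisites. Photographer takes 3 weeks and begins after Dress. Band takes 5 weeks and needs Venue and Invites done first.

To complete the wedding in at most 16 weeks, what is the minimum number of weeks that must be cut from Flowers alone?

1

Current finish: 17 weeks; target: 16.
Flowers is on every critical path, so each week cut from Flowers cuts the finish by one (this holds down to a finish of 16).
Need 17 − 16 = 1 week off Flowers → Flowers becomes 1 week, finish becomes 16.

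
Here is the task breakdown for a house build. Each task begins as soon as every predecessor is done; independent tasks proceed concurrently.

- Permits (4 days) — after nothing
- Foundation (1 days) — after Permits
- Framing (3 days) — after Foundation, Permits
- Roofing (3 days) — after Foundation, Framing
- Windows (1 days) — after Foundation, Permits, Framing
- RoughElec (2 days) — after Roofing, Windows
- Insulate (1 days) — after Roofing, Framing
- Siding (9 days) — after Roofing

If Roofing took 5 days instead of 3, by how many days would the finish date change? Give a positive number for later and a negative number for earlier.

2

The binding path is Permits→Foundation→Framing→Roofing→Siding = 4+1+3+3+9 = 20; finish at 20 days.
Since Roofing is critical, the +2 change carries straight to that chain (now 22 days).
That remains the longest chain; total 22 days.
Change in finish: 22 − 20 = +2 days.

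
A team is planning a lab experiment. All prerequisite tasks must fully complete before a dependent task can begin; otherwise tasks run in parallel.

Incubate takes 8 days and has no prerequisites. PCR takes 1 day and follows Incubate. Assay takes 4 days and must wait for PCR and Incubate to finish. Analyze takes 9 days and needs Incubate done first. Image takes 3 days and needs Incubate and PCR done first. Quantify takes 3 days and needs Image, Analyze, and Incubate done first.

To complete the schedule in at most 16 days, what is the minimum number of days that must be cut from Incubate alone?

4

Current finish: 20 days; target: 16.
Incubate is on every critical path, so each day cut from Incubate cuts the finish by one (this holds down to a finish of 13).
Need 20 − 16 = 4 days off Incubate → Incubate becomes 4 days, finish becomes 16.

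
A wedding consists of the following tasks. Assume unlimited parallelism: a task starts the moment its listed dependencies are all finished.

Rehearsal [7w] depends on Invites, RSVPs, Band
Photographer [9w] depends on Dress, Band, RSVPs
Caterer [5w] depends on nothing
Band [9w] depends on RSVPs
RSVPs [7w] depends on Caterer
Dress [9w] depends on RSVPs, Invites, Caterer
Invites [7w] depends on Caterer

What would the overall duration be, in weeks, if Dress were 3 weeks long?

Actual critical path: Caterer→Invites→Dress→Photographer = 5+7+9+9 = 30 ⇒ 30 weeks.
Dress is on the critical path; changing it to 3 makes that path 24 weeks.
Now Caterer→RSVPs→Band→Photographer = 5+7+9+9 = 30 is longest, so the finish becomes 30 weeks.

30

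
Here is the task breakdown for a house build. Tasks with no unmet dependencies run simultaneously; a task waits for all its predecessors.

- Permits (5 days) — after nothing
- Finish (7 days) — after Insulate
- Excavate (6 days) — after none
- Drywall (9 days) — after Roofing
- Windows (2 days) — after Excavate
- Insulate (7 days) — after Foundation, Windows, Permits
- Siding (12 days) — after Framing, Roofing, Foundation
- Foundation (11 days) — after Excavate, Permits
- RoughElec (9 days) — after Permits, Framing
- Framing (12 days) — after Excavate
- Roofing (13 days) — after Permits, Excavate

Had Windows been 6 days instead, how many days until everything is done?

31

Critical path before the change: Excavate→Foundation→Insulate→Finish = 6+11+7+7 = 31 giving 31 days.
The longest path through Windows is only 22 days, so Windows has float 9.
No other chain overtakes it, so the finish is 31 days.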